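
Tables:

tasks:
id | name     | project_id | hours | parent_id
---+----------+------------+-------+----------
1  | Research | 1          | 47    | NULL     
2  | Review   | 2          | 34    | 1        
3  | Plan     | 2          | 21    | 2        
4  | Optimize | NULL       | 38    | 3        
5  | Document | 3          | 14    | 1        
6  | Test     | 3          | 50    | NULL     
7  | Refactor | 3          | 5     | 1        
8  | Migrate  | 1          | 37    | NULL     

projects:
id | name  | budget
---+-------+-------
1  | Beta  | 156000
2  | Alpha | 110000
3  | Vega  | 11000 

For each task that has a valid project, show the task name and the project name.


INNER JOIN keeps only tasks rows whose project_id matches an id in projects. Walk through each task:
  - task 1 (Research): project_id=1 -> matches Beta
  - task 2 (Review): project_id=2 -> matches Alpha
  - task 3 (Plan): project_id=2 -> matches Alpha
  - task 4 (Optimize): project_id=NULL, no match -> dropped
  - task 5 (Document): project_id=3 -> matches Vega
  - task 6 (Test): project_id=3 -> matches Vega
  - task 7 (Refactor): project_id=3 -> matches Vega
  - task 8 (Migrate): project_id=1 -> matches Beta
So 1 of 8 rows is dropped.

SQL:
SELECT a.name, b.name AS project
FROM tasks a
INNER JOIN projects b ON a.project_id = b.id

Result:
name     | project
---------+--------
Research | Beta   
Review   | Alpha  
Plan     | Alpha  
Document | Vega   
Test     | Vega   
Refactor | Vega   
Migrate  | Beta   


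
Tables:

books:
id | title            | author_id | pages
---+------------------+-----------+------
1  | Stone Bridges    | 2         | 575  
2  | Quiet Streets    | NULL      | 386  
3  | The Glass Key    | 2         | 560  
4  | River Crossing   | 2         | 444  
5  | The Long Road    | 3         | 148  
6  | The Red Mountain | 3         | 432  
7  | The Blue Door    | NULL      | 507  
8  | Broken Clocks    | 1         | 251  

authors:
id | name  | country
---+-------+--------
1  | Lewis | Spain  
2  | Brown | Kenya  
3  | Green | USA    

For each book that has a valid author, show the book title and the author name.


INNER JOIN keeps only books rows whose author_id matches an id in authors. Walk through each book:
  - book 1 (Stone Bridges): author_id=2 -> matches Brown
  - book 2 (Quiet Streets): author_id=NULL, no match -> dropped
  - book 3 (The Glass Key): author_id=2 -> matches Brown
  - book 4 (River Crossing): author_id=2 -> matches Brown
  - book 5 (The Long Road): author_id=3 -> matches Green
  - book 6 (The Red Mountain): author_id=3 -> matches Green
  - book 7 (The Blue Door): author_id=NULL, no match -> dropped
  - book 8 (Broken Clocks): author_id=1 -> matches Lewis
So 2 of 8 rows are dropped.

SQL:
SELECT a.title, b.name AS author
FROM books a
INNER JOIN authors b ON a.author_id = b.id

Result:
title            | author
-----------------+-------
Stone Bridges    | Brown 
The Glass Key    | Brown 
River Crossing   | Brown 
The Long Road    | Green 
The Red Mountain | Green 
Broken Clocks    | Lewis 


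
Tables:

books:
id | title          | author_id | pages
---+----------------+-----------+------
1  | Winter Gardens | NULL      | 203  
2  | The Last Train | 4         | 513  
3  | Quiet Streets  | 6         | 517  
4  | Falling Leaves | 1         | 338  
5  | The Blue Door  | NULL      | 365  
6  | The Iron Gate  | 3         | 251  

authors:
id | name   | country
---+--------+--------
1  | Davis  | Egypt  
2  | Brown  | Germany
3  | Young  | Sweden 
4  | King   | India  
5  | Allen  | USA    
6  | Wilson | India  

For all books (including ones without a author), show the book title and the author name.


LEFT JOIN keeps every row from books (the left table); where author_id has no match in authors, the author columns become NULL. Walk through each book:
  - book 1 (Winter Gardens): author_id=NULL, no match -> kept with NULL
  - book 2 (The Last Train): author_id=4 -> matches King
  - book 3 (Quiet Streets): author_id=6 -> matches Wilson
  - book 4 (Falling Leaves): author_id=1 -> matches Davis
  - book 5 (The Blue Door): author_id=NULL, no match -> kept with NULL
  - book 6 (The Iron Gate): author_id=3 -> matches Young
All 6 rows appear; 2 have NULL author.

SQL:
SELECT a.title, b.name AS author
FROM books a
LEFT JOIN authors b ON a.author_id = b.id

Result:
title          | author
---------------+-------
Winter Gardens | NULL  
The Last Train | King  
Quiet Streets  | Wilson
Falling Leaves | Davis 
The Blue Door  | NULL  
The Iron Gate  | Young 


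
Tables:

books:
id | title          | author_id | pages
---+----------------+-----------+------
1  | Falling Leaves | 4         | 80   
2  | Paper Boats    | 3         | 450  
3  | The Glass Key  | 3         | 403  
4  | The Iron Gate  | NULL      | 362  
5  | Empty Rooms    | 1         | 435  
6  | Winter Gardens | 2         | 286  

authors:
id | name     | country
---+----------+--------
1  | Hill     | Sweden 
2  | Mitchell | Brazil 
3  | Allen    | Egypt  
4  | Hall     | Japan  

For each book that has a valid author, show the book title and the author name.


INNER JOIN keeps only books rows whose author_id matches an id in authors. Walk through each book:
  - book 1 (Falling Leaves): author_id=4 -> matches Hall
  - book 2 (Paper Boats): author_id=3 -> matches Allen
  - book 3 (The Glass Key): author_id=3 -> matches Allen
  - book 4 (The Iron Gate): author_id=NULL, no match -> dropped
  - book 5 (Empty Rooms): author_id=1 -> matches Hill
  - book 6 (Winter Gardens): author_id=2 -> matches Mitchell
So 1 of 6 rows is dropped.

SQL:
SELECT a.title, b.name AS author
FROM books a
INNER JOIN authors b ON a.author_id = b.id

Result:
title          | author  
---------------+---------
Falling Leaves | Hall    
Paper Boats    | Allen   
The Glass Key  | Allen   
Empty Rooms    | Hill    
Winter Gardens | Mitchell


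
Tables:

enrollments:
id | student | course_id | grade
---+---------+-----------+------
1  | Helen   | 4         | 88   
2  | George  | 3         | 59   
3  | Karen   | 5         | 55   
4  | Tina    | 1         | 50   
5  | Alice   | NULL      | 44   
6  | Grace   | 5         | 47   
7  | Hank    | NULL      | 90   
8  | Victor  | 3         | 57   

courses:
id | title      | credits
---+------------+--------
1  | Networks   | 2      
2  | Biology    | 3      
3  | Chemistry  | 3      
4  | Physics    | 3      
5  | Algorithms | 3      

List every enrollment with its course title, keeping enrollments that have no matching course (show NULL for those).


LEFT JOIN keeps every row from enrollments (the left table); where course_id has no match in courses, the course columns become NULL. Walk through each enrollment:
  - enrollment 1 (Helen): course_id=4 -> matches Physics
  - enrollment 2 (George): course_id=3 -> matches Chemistry
  - enrollment 3 (Karen): course_id=5 -> matches Algorithms
  - enrollment 4 (Tina): course_id=1 -> matches Networks
  - enrollment 5 (Alice): course_id=NULL, no match -> kept with NULL
  - enrollment 6 (Grace): course_id=5 -> matches Algorithms
  - enrollment 7 (Hank): course_id=NULL, no match -> kept with NULL
  - enrollment 8 (Victor): course_id=3 -> matches Chemistry
All 8 rows appear; 2 have NULL course.

SQL:
SELECT a.student, b.title AS course
FROM enrollments a
LEFT JOIN courses b ON a.course_id = b.id

Result:
student | course    
--------+-----------
Helen   | Physics   
George  | Chemistry 
Karen   | Algorithms
Tina    | Networks  
Alice   | NULL      
Grace   | Algorithms
Hank    | NULL      
Victor  | Chemistry 


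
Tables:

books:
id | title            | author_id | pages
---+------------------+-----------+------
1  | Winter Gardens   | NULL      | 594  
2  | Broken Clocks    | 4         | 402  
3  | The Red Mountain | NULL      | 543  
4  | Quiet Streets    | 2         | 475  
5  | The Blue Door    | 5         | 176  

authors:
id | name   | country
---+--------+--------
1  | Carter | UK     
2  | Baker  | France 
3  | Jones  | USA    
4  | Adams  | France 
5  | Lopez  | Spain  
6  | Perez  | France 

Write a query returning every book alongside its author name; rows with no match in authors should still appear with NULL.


LEFT JOIN keeps every row from books (the left table); where author_id has no match in authors, the author columns become NULL. Walk through each book:
  - book 1 (Winter Gardens): author_id=NULL, no match -> kept with NULL
  - book 2 (Broken Clocks): author_id=4 -> matches Adams
  - book 3 (The Red Mountain): author_id=NULL, no match -> kept with NULL
  - book 4 (Quiet Streets): author_id=2 -> matches Baker
  - book 5 (The Blue Door): author_id=5 -> matches Lopez
All 5 rows appear; 2 have NULL author.

SQL:
SELECT a.title, b.name AS author
FROM books a
LEFT JOIN authors b ON a.author_id = b.id

Result:
title            | author
-----------------+-------
Winter Gardens   | NULL  
Broken Clocks    | Adams 
The Red Mountain | NULL  
Quiet Streets    | Baker 
The Blue Door    | Lopez 


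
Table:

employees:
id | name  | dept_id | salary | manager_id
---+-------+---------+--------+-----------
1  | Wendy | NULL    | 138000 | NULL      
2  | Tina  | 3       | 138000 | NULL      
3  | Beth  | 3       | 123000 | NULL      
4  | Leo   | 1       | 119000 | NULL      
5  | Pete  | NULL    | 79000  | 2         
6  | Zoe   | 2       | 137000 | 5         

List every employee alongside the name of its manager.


This is a self-join: employees is joined to a second copy of itself, matching each row's manager_id to another row's id. Use LEFT JOIN so rows with manager_id=NULL are kept.
  - employee 1 (Wendy): manager_id=NULL -> NULL
  - employee 2 (Tina): manager_id=NULL -> NULL
  - employee 3 (Beth): manager_id=NULL -> NULL
  - employee 4 (Leo): manager_id=NULL -> NULL
  - employee 5 (Pete): manager_id=2 -> Tina
  - employee 6 (Zoe): manager_id=5 -> Pete

SQL:
SELECT a.name AS item, b.name AS manager
FROM employees a
LEFT JOIN employees b ON a.manager_id = b.id

Result:
item  | manager
------+--------
Wendy | NULL   
Tina  | NULL   
Beth  | NULL   
Leo   | NULL   
Pete  | Tina   
Zoe   | Pete   


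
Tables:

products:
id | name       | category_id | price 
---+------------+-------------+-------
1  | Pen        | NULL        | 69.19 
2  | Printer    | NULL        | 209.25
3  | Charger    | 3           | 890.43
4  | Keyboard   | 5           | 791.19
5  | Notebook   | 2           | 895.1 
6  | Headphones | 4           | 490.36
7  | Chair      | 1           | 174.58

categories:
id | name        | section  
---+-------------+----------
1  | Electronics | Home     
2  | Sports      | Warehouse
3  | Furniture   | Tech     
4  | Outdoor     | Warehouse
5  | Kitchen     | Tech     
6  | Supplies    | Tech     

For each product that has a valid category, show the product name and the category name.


INNER JOIN keeps only products rows whose category_id matches an id in categories. Walk through each product:
  - product 1 (Pen): category_id=NULL, no match -> dropped
  - product 2 (Printer): category_id=NULL, no match -> dropped
  - product 3 (Charger): category_id=3 -> matches Furniture
  - product 4 (Keyboard): category_id=5 -> matches Kitchen
  - product 5 (Notebook): category_id=2 -> matches Sports
  - product 6 (Headphones): category_id=4 -> matches Outdoor
  - product 7 (Chair): category_id=1 -> matches Electronics
So 2 of 7 rows are dropped.

SQL:
SELECT a.name, b.name AS category
FROM products a
INNER JOIN categories b ON a.category_id = b.id

Result:
name       | category   
-----------+------------
Charger    | Furniture  
Keyboard   | Kitchen    
Notebook   | Sports     
Headphones | Outdoor    
Chair      | Electronics


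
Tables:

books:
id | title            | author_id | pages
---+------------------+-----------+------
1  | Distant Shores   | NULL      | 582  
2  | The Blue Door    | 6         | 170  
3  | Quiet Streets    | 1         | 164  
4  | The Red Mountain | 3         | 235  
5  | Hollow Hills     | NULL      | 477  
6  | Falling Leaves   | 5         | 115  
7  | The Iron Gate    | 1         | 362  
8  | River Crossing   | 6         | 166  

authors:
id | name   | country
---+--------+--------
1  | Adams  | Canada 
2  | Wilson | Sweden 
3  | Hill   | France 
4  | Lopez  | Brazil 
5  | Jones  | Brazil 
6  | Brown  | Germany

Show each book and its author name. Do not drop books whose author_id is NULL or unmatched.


LEFT JOIN keeps every row from books (the left table); where author_id has no match in authors, the author columns become NULL. Walk through each book:
  - book 1 (Distant Shores): author_id=NULL, no match -> kept with NULL
  - book 2 (The Blue Door): author_id=6 -> matches Brown
  - book 3 (Quiet Streets): author_id=1 -> matches Adams
  - book 4 (The Red Mountain): author_id=3 -> matches Hill
  - book 5 (Hollow Hills): author_id=NULL, no match -> kept with NULL
  - book 6 (Falling Leaves): author_id=5 -> matches Jones
  - book 7 (The Iron Gate): author_id=1 -> matches Adams
  - book 8 (River Crossing): author_id=6 -> matches Brown
All 8 rows appear; 2 have NULL author.

SQL:
SELECT a.title, b.name AS author
FROM books a
LEFT JOIN authors b ON a.author_id = b.id

Result:
title            | author
-----------------+-------
Distant Shores   | NULL  
The Blue Door    | Brown 
Quiet Streets    | Adams 
The Red Mountain | Hill  
Hollow Hills     | NULL  
Falling Leaves   | Jones 
The Iron Gate    | Adams 
River Crossing   | Brown 


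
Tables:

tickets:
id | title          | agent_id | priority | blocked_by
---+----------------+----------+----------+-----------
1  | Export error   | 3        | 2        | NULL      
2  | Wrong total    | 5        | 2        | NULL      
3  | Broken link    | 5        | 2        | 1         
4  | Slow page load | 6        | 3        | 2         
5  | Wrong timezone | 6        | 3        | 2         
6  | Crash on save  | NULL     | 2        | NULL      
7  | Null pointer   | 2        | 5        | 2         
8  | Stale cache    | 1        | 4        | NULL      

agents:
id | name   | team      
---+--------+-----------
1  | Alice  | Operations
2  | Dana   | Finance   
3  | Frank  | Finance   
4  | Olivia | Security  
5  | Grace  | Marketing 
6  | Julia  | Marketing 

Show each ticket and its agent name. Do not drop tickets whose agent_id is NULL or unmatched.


LEFT JOIN keeps every row from tickets (the left table); where agent_id has no match in agents, the agent columns become NULL. Walk through each ticket:
  - ticket 1 (Export error): agent_id=3 -> matches Frank
  - ticket 2 (Wrong total): agent_id=5 -> matches Grace
  - ticket 3 (Broken link): agent_id=5 -> matches Grace
  - ticket 4 (Slow page load): agent_id=6 -> matches Julia
  - ticket 5 (Wrong timezone): agent_id=6 -> matches Julia
  - ticket 6 (Crash on save): agent_id=NULL, no match -> kept with NULL
  - ticket 7 (Null pointer): agent_id=2 -> matches Dana
  - ticket 8 (Stale cache): agent_id=1 -> matches Alice
All 8 rows appear; 1 has NULL agent.

SQL:
SELECT a.title, b.name AS agent
FROM tickets a
LEFT JOIN agents b ON a.agent_id = b.id

Result:
title          | agent
---------------+------
Export error   | Frank
Wrong total    | Grace
Broken link    | Grace
Slow page load | Julia
Wrong timezone | Julia
Crash on save  | NULL 
Null pointer   | Dana 
Stale cache    | Alice


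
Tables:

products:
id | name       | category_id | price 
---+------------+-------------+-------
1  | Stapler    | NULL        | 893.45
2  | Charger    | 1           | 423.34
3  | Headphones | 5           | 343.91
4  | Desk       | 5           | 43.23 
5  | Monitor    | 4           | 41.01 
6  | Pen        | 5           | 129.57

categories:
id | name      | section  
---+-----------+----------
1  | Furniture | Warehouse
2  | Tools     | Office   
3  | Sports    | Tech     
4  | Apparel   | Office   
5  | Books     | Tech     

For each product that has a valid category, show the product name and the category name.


INNER JOIN keeps only products rows whose category_id matches an id in categories. Walk through each product:
  - product 1 (Stapler): category_id=NULL, no match -> dropped
  - product 2 (Charger): category_id=1 -> matches Furniture
  - product 3 (Headphones): category_id=5 -> matches Books
  - product 4 (Desk): category_id=5 -> matches Books
  - product 5 (Monitor): category_id=4 -> matches Apparel
  - product 6 (Pen): category_id=5 -> matches Books
So 1 of 6 rows is dropped.

SQL:
SELECT a.name, b.name AS category
FROM products a
INNER JOIN categories b ON a.category_id = b.id

Result:
name       | category 
-----------+----------
Charger    | Furniture
Headphones | Books    
Desk       | Books    
Monitor    | Apparel  
Pen        | Books    


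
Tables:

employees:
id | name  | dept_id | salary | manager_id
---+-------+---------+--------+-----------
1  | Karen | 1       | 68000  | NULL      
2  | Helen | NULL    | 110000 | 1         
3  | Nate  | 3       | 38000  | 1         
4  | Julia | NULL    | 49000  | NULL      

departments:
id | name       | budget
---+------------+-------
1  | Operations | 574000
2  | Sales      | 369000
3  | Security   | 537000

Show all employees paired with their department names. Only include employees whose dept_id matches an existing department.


INNER JOIN keeps only employees rows whose dept_id matches an id in departments. Walk through each employee:
  - employee 1 (Karen): dept_id=1 -> matches Operations
  - employee 2 (Helen): dept_id=NULL, no match -> dropped
  - employee 3 (Nate): dept_id=3 -> matches Security
  - employee 4 (Julia): dept_id=NULL, no match -> dropped
So 2 of 4 rows are dropped.

SQL:
SELECT a.name, b.name AS department
FROM employees a
INNER JOIN departments b ON a.dept_id = b.id

Result:
name  | department
------+-----------
Karen | Operations
Nate  | Security  


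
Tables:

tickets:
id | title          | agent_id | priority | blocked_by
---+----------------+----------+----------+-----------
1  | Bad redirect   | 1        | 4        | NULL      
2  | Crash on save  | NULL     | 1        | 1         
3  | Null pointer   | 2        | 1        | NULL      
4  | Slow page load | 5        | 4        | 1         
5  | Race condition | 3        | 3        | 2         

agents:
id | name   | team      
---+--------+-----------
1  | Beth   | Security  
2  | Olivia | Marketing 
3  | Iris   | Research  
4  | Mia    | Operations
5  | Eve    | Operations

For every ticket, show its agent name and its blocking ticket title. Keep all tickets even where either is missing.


Two LEFT JOINs from the same base table tickets: one to agents via agent_id, one to tickets itself via blocked_by. Both are LEFT so every ticket is preserved.
Match against agents:
  - ticket 1 (Bad redirect): agent_id=1 -> matches Beth
  - ticket 2 (Crash on save): agent_id=NULL, no match -> kept with NULL
  - ticket 3 (Null pointer): agent_id=2 -> matches Olivia
  - ticket 4 (Slow page load): agent_id=5 -> matches Eve
  - ticket 5 (Race condition): agent_id=3 -> matches Iris
Match against tickets (self):
  - ticket 1 (Bad redirect): blocked_by=NULL -> NULL
  - ticket 2 (Crash on save): blocked_by=1 -> Bad redirect
  - ticket 3 (Null pointer): blocked_by=NULL -> NULL
  - ticket 4 (Slow page load): blocked_by=1 -> Bad redirect
  - ticket 5 (Race condition): blocked_by=2 -> Crash on save

SQL:
SELECT a.title, b.name AS agent, c.title AS blocked_by
FROM tickets a
LEFT JOIN agents b ON a.agent_id = b.id
LEFT JOIN tickets c ON a.blocked_by = c.id

Result:
title          | agent  | blocked_by   
---------------+--------+--------------
Bad redirect   | Beth   | NULL         
Crash on save  | NULL   | Bad redirect 
Null pointer   | Olivia | NULL         
Slow page load | Eve    | Bad redirect 
Race condition | Iris   | Crash on save


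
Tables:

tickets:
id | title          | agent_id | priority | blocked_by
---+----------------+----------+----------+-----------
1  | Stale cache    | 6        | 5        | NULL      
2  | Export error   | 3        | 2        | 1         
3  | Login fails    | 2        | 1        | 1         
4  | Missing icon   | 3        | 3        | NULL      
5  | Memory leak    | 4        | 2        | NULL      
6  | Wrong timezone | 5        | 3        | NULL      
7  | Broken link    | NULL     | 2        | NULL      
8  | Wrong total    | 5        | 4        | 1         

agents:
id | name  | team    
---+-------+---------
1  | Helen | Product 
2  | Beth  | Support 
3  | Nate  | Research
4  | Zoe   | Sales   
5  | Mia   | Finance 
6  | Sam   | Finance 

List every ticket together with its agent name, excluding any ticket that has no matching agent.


INNER JOIN keeps only tickets rows whose agent_id matches an id in agents. Walk through each ticket:
  - ticket 1 (Stale cache): agent_id=6 -> matches Sam
  - ticket 2 (Export error): agent_id=3 -> matches Nate
  - ticket 3 (Login fails): agent_id=2 -> matches Beth
  - ticket 4 (Missing icon): agent_id=3 -> matches Nate
  - ticket 5 (Memory leak): agent_id=4 -> matches Zoe
  - ticket 6 (Wrong timezone): agent_id=5 -> matches Mia
  - ticket 7 (Broken link): agent_id=NULL, no match -> dropped
  - ticket 8 (Wrong total): agent_id=5 -> matches Mia
So 1 of 8 rows is dropped.

SQL:
SELECT a.title, b.name AS agent
FROM tickets a
INNER JOIN agents b ON a.agent_id = b.id

Result:
title          | agent
---------------+------
Stale cache    | Sam  
Export error   | Nate 
Login fails    | Beth 
Missing icon   | Nate 
Memory leak    | Zoe  
Wrong timezone | Mia  
Wrong total    | Mia  


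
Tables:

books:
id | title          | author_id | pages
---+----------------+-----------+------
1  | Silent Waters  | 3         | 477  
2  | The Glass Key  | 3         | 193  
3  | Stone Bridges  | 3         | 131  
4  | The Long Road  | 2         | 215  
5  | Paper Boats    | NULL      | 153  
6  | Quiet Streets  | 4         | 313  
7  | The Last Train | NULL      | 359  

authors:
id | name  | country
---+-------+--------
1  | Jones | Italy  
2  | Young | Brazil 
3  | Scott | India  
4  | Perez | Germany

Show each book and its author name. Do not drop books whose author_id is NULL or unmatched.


LEFT JOIN keeps every row from books (the left table); where author_id has no match in authors, the author columns become NULL. Walk through each book:
  - book 1 (Silent Waters): author_id=3 -> matches Scott
  - book 2 (The Glass Key): author_id=3 -> matches Scott
  - book 3 (Stone Bridges): author_id=3 -> matches Scott
  - book 4 (The Long Road): author_id=2 -> matches Young
  - book 5 (Paper Boats): author_id=NULL, no match -> kept with NULL
  - book 6 (Quiet Streets): author_id=4 -> matches Perez
  - book 7 (The Last Train): author_id=NULL, no match -> kept with NULL
All 7 rows appear; 2 have NULL author.

SQL:
SELECT a.title, b.name AS author
FROM books a
LEFT JOIN authors b ON a.author_id = b.id

Result:
title          | author
---------------+-------
Silent Waters  | Scott 
The Glass Key  | Scott 
Stone Bridges  | Scott 
The Long Road  | Young 
Paper Boats    | NULL  
Quiet Streets  | Perez 
The Last Train | NULL  


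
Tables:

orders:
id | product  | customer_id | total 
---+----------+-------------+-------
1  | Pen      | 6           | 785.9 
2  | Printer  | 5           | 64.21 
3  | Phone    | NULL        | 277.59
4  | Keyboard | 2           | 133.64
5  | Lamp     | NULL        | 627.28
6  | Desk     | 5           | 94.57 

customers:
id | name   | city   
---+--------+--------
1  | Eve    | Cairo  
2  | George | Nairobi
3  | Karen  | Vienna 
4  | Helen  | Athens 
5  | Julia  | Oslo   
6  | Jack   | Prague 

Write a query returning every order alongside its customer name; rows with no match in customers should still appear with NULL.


LEFT JOIN keeps every row from orders (the left table); where customer_id has no match in customers, the customer columns become NULL. Walk through each order:
  - order 1 (Pen): customer_id=6 -> matches Jack
  - order 2 (Printer): customer_id=5 -> matches Julia
  - order 3 (Phone): customer_id=NULL, no match -> kept with NULL
  - order 4 (Keyboard): customer_id=2 -> matches George
  - order 5 (Lamp): customer_id=NULL, no match -> kept with NULL
  - order 6 (Desk): customer_id=5 -> matches Julia
All 6 rows appear; 2 have NULL customer.

SQL:
SELECT a.product, b.name AS customer
FROM orders a
LEFT JOIN customers b ON a.customer_id = b.id

Result:
product  | customer
---------+---------
Pen      | Jack    
Printer  | Julia   
Phone    | NULL    
Keyboard | George  
Lamp     | NULL    
Desk     | Julia   


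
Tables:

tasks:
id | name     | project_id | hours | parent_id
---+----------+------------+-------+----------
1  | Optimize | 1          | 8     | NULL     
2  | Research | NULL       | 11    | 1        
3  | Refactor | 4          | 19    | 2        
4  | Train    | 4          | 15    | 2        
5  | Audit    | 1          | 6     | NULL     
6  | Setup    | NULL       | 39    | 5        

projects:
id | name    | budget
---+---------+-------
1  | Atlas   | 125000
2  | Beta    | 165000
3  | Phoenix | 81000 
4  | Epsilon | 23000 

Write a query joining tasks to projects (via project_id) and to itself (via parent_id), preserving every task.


Two LEFT JOINs from the same base table tasks: one to projects via project_id, one to tasks itself via parent_id. Both are LEFT so every task is preserved.
Match against projects:
  - task 1 (Optimize): project_id=1 -> matches Atlas
  - task 2 (Research): project_id=NULL, no match -> kept with NULL
  - task 3 (Refactor): project_id=4 -> matches Epsilon
  - task 4 (Train): project_id=4 -> matches Epsilon
  - task 5 (Audit): project_id=1 -> matches Atlas
  - task 6 (Setup): project_id=NULL, no match -> kept with NULL
Match against tasks (self):
  - task 1 (Optimize): parent_id=NULL -> NULL
  - task 2 (Research): parent_id=1 -> Optimize
  - task 3 (Refactor): parent_id=2 -> Research
  - task 4 (Train): parent_id=2 -> Research
  - task 5 (Audit): parent_id=NULL -> NULL
  - task 6 (Setup): parent_id=5 -> Audit

SQL:
SELECT a.name, b.name AS project, c.name AS parent
FROM tasks a
LEFT JOIN projects b ON a.project_id = b.id
LEFT JOIN tasks c ON a.parent_id = c.id

Result:
name     | project | parent  
---------+---------+---------
Optimize | Atlas   | NULL    
Research | NULL    | Optimize
Refactor | Epsilon | Research
Train    | Epsilon | Research
Audit    | Atlas   | NULL    
Setup    | NULL    | Audit   


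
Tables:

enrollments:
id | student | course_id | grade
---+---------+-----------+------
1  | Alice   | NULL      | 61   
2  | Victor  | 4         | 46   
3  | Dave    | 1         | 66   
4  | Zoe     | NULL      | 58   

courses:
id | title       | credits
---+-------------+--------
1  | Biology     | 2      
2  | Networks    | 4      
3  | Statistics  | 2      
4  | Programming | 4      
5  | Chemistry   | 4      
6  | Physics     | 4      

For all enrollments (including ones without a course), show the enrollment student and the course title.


LEFT JOIN keeps every row from enrollments (the left table); where course_id has no match in courses, the course columns become NULL. Walk through each enrollment:
  - enrollment 1 (Alice): course_id=NULL, no match -> kept with NULL
  - enrollment 2 (Victor): course_id=4 -> matches Programming
  - enrollment 3 (Dave): course_id=1 -> matches Biology
  - enrollment 4 (Zoe): course_id=NULL, no match -> kept with NULL
All 4 rows appear; 2 have NULL course.

SQL:
SELECT a.student, b.title AS course
FROM enrollments a
LEFT JOIN courses b ON a.course_id = b.id

Result:
student | course     
--------+------------
Alice   | NULL       
Victor  | Programming
Dave    | Biology    
Zoe     | NULL       


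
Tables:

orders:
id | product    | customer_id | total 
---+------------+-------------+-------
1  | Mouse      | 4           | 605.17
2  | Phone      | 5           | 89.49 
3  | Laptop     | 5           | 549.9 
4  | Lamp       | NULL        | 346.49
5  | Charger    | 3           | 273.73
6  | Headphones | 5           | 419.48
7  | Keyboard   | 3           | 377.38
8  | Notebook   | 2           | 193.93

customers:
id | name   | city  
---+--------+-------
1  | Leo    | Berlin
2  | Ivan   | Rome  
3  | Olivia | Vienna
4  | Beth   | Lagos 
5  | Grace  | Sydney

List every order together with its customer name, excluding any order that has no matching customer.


INNER JOIN keeps only orders rows whose customer_id matches an id in customers. Walk through each order:
  - order 1 (Mouse): customer_id=4 -> matches Beth
  - order 2 (Phone): customer_id=5 -> matches Grace
  - order 3 (Laptop): customer_id=5 -> matches Grace
  - order 4 (Lamp): customer_id=NULL, no match -> dropped
  - order 5 (Charger): customer_id=3 -> matches Olivia
  - order 6 (Headphones): customer_id=5 -> matches Grace
  - order 7 (Keyboard): customer_id=3 -> matches Olivia
  - order 8 (Notebook): customer_id=2 -> matches Ivan
So 1 of 8 rows is dropped.

SQL:
SELECT a.product, b.name AS customer
FROM orders a
INNER JOIN customers b ON a.customer_id = b.id

Result:
product    | customer
-----------+---------
Mouse      | Beth    
Phone      | Grace   
Laptop     | Grace   
Charger    | Olivia  
Headphones | Grace   
Keyboard   | Olivia  
Notebook   | Ivan    


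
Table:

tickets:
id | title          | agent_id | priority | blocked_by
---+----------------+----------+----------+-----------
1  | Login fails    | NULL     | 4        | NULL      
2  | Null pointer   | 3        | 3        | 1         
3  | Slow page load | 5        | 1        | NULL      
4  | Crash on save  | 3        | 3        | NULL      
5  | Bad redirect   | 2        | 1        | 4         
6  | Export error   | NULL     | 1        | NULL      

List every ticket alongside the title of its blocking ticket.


This is a self-join: tickets is joined to a second copy of itself, matching each row's blocked_by to another row's id. Use LEFT JOIN so rows with blocked_by=NULL are kept.
  - ticket 1 (Login fails): blocked_by=NULL -> NULL
  - ticket 2 (Null pointer): blocked_by=1 -> Login fails
  - ticket 3 (Slow page load): blocked_by=NULL -> NULL
  - ticket 4 (Crash on save): blocked_by=NULL -> NULL
  - ticket 5 (Bad redirect): blocked_by=4 -> Crash on save
  - ticket 6 (Export error): blocked_by=NULL -> NULL

SQL:
SELECT a.title AS item, b.title AS blocked_by
FROM tickets a
LEFT JOIN tickets b ON a.blocked_by = b.id

Result:
item           | blocked_by   
---------------+--------------
Login fails    | NULL         
Null pointer   | Login fails  
Slow page load | NULL         
Crash on save  | NULL         
Bad redirect   | Crash on save
Export error   | NULL         


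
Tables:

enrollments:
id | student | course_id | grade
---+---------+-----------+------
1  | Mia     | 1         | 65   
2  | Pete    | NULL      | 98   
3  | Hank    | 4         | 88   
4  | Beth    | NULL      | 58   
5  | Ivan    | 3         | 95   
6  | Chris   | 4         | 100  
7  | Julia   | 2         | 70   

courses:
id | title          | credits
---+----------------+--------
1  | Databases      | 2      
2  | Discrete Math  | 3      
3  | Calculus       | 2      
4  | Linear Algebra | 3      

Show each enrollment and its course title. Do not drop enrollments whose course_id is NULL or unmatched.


LEFT JOIN keeps every row from enrollments (the left table); where course_id has no match in courses, the course columns become NULL. Walk through each enrollment:
  - enrollment 1 (Mia): course_id=1 -> matches Databases
  - enrollment 2 (Pete): course_id=NULL, no match -> kept with NULL
  - enrollment 3 (Hank): course_id=4 -> matches Linear Algebra
  - enrollment 4 (Beth): course_id=NULL, no match -> kept with NULL
  - enrollment 5 (Ivan): course_id=3 -> matches Calculus
  - enrollment 6 (Chris): course_id=4 -> matches Linear Algebra
  - enrollment 7 (Julia): course_id=2 -> matches Discrete Math
All 7 rows appear; 2 have NULL course.

SQL:
SELECT a.student, b.title AS course
FROM enrollments a
LEFT JOIN courses b ON a.course_id = b.id

Result:
student | course        
--------+---------------
Mia     | Databases     
Pete    | NULL          
Hank    | Linear Algebra
Beth    | NULL          
Ivan    | Calculus      
Chris   | Linear Algebra
Julia   | Discrete Math 


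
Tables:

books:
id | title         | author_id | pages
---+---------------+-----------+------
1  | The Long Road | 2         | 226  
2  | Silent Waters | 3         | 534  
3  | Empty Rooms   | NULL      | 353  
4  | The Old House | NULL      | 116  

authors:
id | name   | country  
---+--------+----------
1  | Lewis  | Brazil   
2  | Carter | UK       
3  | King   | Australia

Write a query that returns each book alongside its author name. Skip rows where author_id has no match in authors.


INNER JOIN keeps only books rows whose author_id matches an id in authors. Walk through each book:
  - book 1 (The Long Road): author_id=2 -> matches Carter
  - book 2 (Silent Waters): author_id=3 -> matches King
  - book 3 (Empty Rooms): author_id=NULL, no match -> dropped
  - book 4 (The Old House): author_id=NULL, no match -> dropped
So 2 of 4 rows are dropped.

SQL:
SELECT a.title, b.name AS author
FROM books a
INNER JOIN authors b ON a.author_id = b.id

Result:
title         | author
--------------+-------
The Long Road | Carter
Silent Waters | King  


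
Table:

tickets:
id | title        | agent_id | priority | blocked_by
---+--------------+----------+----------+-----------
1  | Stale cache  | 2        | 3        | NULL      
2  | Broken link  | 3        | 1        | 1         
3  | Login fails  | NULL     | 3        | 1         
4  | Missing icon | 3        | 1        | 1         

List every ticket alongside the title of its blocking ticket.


This is a self-join: tickets is joined to a second copy of itself, matching each row's blocked_by to another row's id. Use LEFT JOIN so rows with blocked_by=NULL are kept.
  - ticket 1 (Stale cache): blocked_by=NULL -> NULL
  - ticket 2 (Broken link): blocked_by=1 -> Stale cache
  - ticket 3 (Login fails): blocked_by=1 -> Stale cache
  - ticket 4 (Missing icon): blocked_by=1 -> Stale cache

SQL:
SELECT a.title AS item, b.title AS blocked_by
FROM tickets a
LEFT JOIN tickets b ON a.blocked_by = b.id

Result:
item         | blocked_by 
-------------+------------
Stale cache  | NULL       
Broken link  | Stale cache
Login fails  | Stale cache
Missing icon | Stale cache


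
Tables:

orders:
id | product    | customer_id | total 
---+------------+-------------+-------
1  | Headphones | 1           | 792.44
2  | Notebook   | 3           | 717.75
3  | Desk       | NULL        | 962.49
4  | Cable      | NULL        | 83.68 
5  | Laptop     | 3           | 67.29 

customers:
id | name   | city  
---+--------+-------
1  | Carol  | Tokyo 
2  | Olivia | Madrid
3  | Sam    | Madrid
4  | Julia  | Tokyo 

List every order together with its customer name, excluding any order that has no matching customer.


INNER JOIN keeps only orders rows whose customer_id matches an id in customers. Walk through each order:
  - order 1 (Headphones): customer_id=1 -> matches Carol
  - order 2 (Notebook): customer_id=3 -> matches Sam
  - order 3 (Desk): customer_id=NULL, no match -> dropped
  - order 4 (Cable): customer_id=NULL, no match -> dropped
  - order 5 (Laptop): customer_id=3 -> matches Sam
So 2 of 5 rows are dropped.

SQL:
SELECT a.product, b.name AS customer
FROM orders a
INNER JOIN customers b ON a.customer_id = b.id

Result:
product    | customer
-----------+---------
Headphones | Carol   
Notebook   | Sam     
Laptop     | Sam     


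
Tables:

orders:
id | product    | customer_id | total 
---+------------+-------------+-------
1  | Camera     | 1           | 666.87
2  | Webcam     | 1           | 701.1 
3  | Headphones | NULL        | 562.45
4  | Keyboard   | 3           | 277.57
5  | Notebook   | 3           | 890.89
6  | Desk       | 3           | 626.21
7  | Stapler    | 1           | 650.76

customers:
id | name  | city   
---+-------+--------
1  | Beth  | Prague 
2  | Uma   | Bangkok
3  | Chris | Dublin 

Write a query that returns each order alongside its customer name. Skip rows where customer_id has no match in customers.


INNER JOIN keeps only orders rows whose customer_id matches an id in customers. Walk through each order:
  - order 1 (Camera): customer_id=1 -> matches Beth
  - order 2 (Webcam): customer_id=1 -> matches Beth
  - order 3 (Headphones): customer_id=NULL, no match -> dropped
  - order 4 (Keyboard): customer_id=3 -> matches Chris
  - order 5 (Notebook): customer_id=3 -> matches Chris
  - order 6 (Desk): customer_id=3 -> matches Chris
  - order 7 (Stapler): customer_id=1 -> matches Beth
So 1 of 7 rows is dropped.

SQL:
SELECT a.product, b.name AS customer
FROM orders a
INNER JOIN customers b ON a.customer_id = b.id

Result:
product  | customer
---------+---------
Camera   | Beth    
Webcam   | Beth    
Keyboard | Chris   
Notebook | Chris   
Desk     | Chris   
Stapler  | Beth    


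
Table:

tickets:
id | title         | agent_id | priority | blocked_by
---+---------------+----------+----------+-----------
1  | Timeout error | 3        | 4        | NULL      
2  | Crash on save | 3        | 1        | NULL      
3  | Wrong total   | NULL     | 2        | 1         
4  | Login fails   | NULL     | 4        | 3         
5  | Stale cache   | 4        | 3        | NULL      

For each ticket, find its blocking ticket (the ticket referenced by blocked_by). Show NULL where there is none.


This is a self-join: tickets is joined to a second copy of itself, matching each row's blocked_by to another row's id. Use LEFT JOIN so rows with blocked_by=NULL are kept.
  - ticket 1 (Timeout error): blocked_by=NULL -> NULL
  - ticket 2 (Crash on save): blocked_by=NULL -> NULL
  - ticket 3 (Wrong total): blocked_by=1 -> Timeout error
  - ticket 4 (Login fails): blocked_by=3 -> Wrong total
  - ticket 5 (Stale cache): blocked_by=NULL -> NULL

SQL:
SELECT a.title AS item, b.title AS blocked_by
FROM tickets a
LEFT JOIN tickets b ON a.blocked_by = b.id

Result:
item          | blocked_by   
--------------+--------------
Timeout error | NULL         
Crash on save | NULL         
Wrong total   | Timeout error
Login fails   | Wrong total  
Stale cache   | NULL         


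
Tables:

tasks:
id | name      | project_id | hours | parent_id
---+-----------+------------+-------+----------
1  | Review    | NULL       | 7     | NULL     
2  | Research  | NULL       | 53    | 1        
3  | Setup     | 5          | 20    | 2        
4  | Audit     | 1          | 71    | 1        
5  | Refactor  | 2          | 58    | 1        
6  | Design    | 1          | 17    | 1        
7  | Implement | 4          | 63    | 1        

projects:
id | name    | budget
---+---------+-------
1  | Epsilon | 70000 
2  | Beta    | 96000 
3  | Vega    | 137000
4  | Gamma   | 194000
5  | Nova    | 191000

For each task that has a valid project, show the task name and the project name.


INNER JOIN keeps only tasks rows whose project_id matches an id in projects. Walk through each task:
  - task 1 (Review): project_id=NULL, no match -> dropped
  - task 2 (Research): project_id=NULL, no match -> dropped
  - task 3 (Setup): project_id=5 -> matches Nova
  - task 4 (Audit): project_id=1 -> matches Epsilon
  - task 5 (Refactor): project_id=2 -> matches Beta
  - task 6 (Design): project_id=1 -> matches Epsilon
  - task 7 (Implement): project_id=4 -> matches Gamma
So 2 of 7 rows are dropped.

SQL:
SELECT a.name, b.name AS project
FROM tasks a
INNER JOIN projects b ON a.project_id = b.id

Result:
name      | project
----------+--------
Setup     | Nova   
Audit     | Epsilon
Refactor  | Beta   
Design    | Epsilon
Implement | Gamma  


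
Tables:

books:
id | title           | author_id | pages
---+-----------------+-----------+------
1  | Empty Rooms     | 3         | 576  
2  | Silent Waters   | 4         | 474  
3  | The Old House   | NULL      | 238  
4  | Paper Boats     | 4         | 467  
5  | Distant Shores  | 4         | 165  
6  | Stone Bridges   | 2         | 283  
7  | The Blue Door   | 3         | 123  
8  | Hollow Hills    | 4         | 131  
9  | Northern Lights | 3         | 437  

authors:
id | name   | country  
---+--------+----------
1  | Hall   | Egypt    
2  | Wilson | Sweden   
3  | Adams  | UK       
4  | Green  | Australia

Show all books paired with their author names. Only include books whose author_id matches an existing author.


INNER JOIN keeps only books rows whose author_id matches an id in authors. Walk through each book:
  - book 1 (Empty Rooms): author_id=3 -> matches Adams
  - book 2 (Silent Waters): author_id=4 -> matches Green
  - book 3 (The Old House): author_id=NULL, no match -> dropped
  - book 4 (Paper Boats): author_id=4 -> matches Green
  - book 5 (Distant Shores): author_id=4 -> matches Green
  - book 6 (Stone Bridges): author_id=2 -> matches Wilson
  - book 7 (The Blue Door): author_id=3 -> matches Adams
  - book 8 (Hollow Hills): author_id=4 -> matches Green
  - book 9 (Northern Lights): author_id=3 -> matches Adams
So 1 of 9 rows is dropped.

SQL:
SELECT a.title, b.name AS author
FROM books a
INNER JOIN authors b ON a.author_id = b.id

Result:
title           | author
----------------+-------
Empty Rooms     | Adams 
Silent Waters   | Green 
Paper Boats     | Green 
Distant Shores  | Green 
Stone Bridges   | Wilson
The Blue Door   | Adams 
Hollow Hills    | Green 
Northern Lights | Adams 
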